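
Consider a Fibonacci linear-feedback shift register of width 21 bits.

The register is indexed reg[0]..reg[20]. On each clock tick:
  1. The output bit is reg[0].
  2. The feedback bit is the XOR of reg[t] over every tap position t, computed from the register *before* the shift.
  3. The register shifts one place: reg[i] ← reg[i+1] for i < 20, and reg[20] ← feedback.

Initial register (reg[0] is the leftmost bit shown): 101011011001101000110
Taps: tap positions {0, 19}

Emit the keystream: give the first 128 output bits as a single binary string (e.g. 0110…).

k : reg_k → out_k, fb_k
0: 101011011001101000110 → 1, fb=0
1: 010110110011010001100 → 0, fb=0
2: 101101100110100011000 → 1, fb=1
3: 011011001101000110001 → 0, fb=0
4: 110110011010001100010 → 1, fb=0
5: 101100110100011000100 → 1, fb=1
6: 011001101000110001001 → 0, fb=0
7: 110011010001100010010 → 1, fb=0
8: 100110100011000100100 → 1, fb=1
9: 001101000110001001001 → 0, fb=0
10: 011010001100010010010 → 0, fb=1
11: 110100011000100100101 → 1, fb=1
12: 101000110001001001011 → 1, fb=0
13: 010001100010010010110 → 0, fb=1
14: 100011000100100101101 → 1, fb=1
15: 000110001001001011011 → 0, fb=1
16: 001100010010010110111 → 0, fb=1
17: 011000100100101101111 → 0, fb=1
18: 110001001001011011111 → 1, fb=0
19: 100010010010110111110 → 1, fb=0
20: 000100100101101111100 → 0, fb=0
21: 001001001011011111000 → 0, fb=0
22: 010010010110111110000 → 0, fb=0
23: 100100101101111100000 → 1, fb=1
24: 001001011011111000001 → 0, fb=0
25: 010010110111110000010 → 0, fb=1
26: 100101101111100000101 → 1, fb=1
27: 001011011111000001011 → 0, fb=1
28: 010110111110000010111 → 0, fb=1
29: 101101111100000101111 → 1, fb=0
30: 011011111000001011110 → 0, fb=1
31: 110111110000010111101 → 1, fb=1
32: 101111100000101111011 → 1, fb=0
33: 011111000001011110110 → 0, fb=1
34: 111110000010111101101 → 1, fb=1
35: 111100000101111011011 → 1, fb=0
36: 111000001011110110110 → 1, fb=0
37: 110000010111101101100 → 1, fb=1
38: 100000101111011011001 → 1, fb=1
39: 000001011110110110011 → 0, fb=1
40: 000010111101101100111 → 0, fb=1
41: 000101111011011001111 → 0, fb=1
42: 001011110110110011111 → 0, fb=1
43: 010111101101100111111 → 0, fb=1
44: 101111011011001111111 → 1, fb=0
45: 011110110110011111110 → 0, fb=1
46: 111101101100111111101 → 1, fb=1
47: 111011011001111111011 → 1, fb=0
48: 110110110011111110110 → 1, fb=0
49: 101101100111111101100 → 1, fb=1
50: 011011001111111011001 → 0, fb=0
51: 110110011111110110010 → 1, fb=0
52: 101100111111101100100 → 1, fb=1
53: 011001111111011001001 → 0, fb=0
54: 110011111110110010010 → 1, fb=0
55: 100111111101100100100 → 1, fb=1
56: 001111111011001001001 → 0, fb=0
57: 011111110110010010010 → 0, fb=1
58: 111111101100100100101 → 1, fb=1
59: 111111011001001001011 → 1, fb=0
60: 111110110010010010110 → 1, fb=0
61: 111101100100100101100 → 1, fb=1
62: 111011001001001011001 → 1, fb=1
63: 110110010010010110011 → 1, fb=0
64: 101100100100101100110 → 1, fb=0
65: 011001001001011001100 → 0, fb=0
66: 110010010010110011000 → 1, fb=1
67: 100100100101100110001 → 1, fb=1
68: 001001001011001100011 → 0, fb=1
69: 010010010110011000111 → 0, fb=1
70: 100100101100110001111 → 1, fb=0
71: 001001011001100011110 → 0, fb=1
72: 010010110011000111101 → 0, fb=0
73: 100101100110001111010 → 1, fb=0
74: 001011001100011110100 → 0, fb=0
75: 010110011000111101000 → 0, fb=0
76: 101100110001111010000 → 1, fb=1
77: 011001100011110100001 → 0, fb=0
78: 110011000111101000010 → 1, fb=0
79: 100110001111010000100 → 1, fb=1
80: 001100011110100001001 → 0, fb=0
81: 011000111101000010010 → 0, fb=1
82: 110001111010000100101 → 1, fb=1
83: 100011110100001001011 → 1, fb=0
84: 000111101000010010110 → 0, fb=1
85: 001111010000100101101 → 0, fb=0
86: 011110100001001011010 → 0, fb=1
87: 111101000010010110101 → 1, fb=1
88: 111010000100101101011 → 1, fb=0
89: 110100001001011010110 → 1, fb=0
90: 101000010010110101100 → 1, fb=1
91: 010000100101101011001 → 0, fb=0
92: 100001001011010110010 → 1, fb=0
93: 000010010110101100100 → 0, fb=0
94: 000100101101011001000 → 0, fb=0
95: 001001011010110010000 → 0, fb=0
96: 010010110101100100000 → 0, fb=0
97: 100101101011001000000 → 1, fb=1
98: 001011010110010000001 → 0, fb=0
99: 010110101100100000010 → 0, fb=1
100: 101101011001000000101 → 1, fb=1
101: 011010110010000001011 → 0, fb=1
102: 110101100100000010111 → 1, fb=0
103: 101011001000000101110 → 1, fb=0
104: 010110010000001011100 → 0, fb=0
105: 101100100000010111000 → 1, fb=1
106: 011001000000101110001 → 0, fb=0
107: 110010000001011100010 → 1, fb=0
108: 100100000010111000100 → 1, fb=1
109: 001000000101110001001 → 0, fb=0
110: 010000001011100010010 → 0, fb=1
111: 100000010111000100101 → 1, fb=1
112: 000000101110001001011 → 0, fb=1
113: 000001011100010010111 → 0, fb=1
114: 000010111000100101111 → 0, fb=1
115: 000101110001001011111 → 0, fb=1
116: 001011100010010111111 → 0, fb=1
117: 010111000100101111111 → 0, fb=1
118: 101110001001011111111 → 1, fb=0
119: 011100010010111111110 → 0, fb=1
120: 111000100101111111101 → 1, fb=1
121: 110001001011111111011 → 1, fb=0
122: 100010010111111110110 → 1, fb=0
123: 000100101111111101100 → 0, fb=0
124: 001001011111111011000 → 0, fb=0
125: 010010111111110110000 → 0, fb=0
126: 100101111111101100000 → 1, fb=1
127: 001011111111011000001 → 0, fb=0

10101101100110100011000100100101101111100000101111011011001111111011001001001011001100011110100001001011010110010000001011100010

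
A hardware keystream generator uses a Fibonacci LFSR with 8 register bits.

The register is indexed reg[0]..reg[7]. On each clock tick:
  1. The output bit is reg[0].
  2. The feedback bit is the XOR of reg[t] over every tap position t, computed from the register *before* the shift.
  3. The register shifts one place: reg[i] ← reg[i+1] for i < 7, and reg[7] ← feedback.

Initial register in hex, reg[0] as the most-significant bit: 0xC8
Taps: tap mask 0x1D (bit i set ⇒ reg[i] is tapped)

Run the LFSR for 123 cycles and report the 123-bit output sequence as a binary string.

110010000010101101101011001011000011111011011110101110100010000110110001111001110011000101101001000101001010100111011101100

k : reg_k → out_k, fb_k
0: 11001000 → 1, fb=0
1: 10010000 → 1, fb=0
2: 00100000 → 0, fb=1
3: 01000001 → 0, fb=0
4: 10000010 → 1, fb=1
5: 00000101 → 0, fb=0
6: 00001010 → 0, fb=1
7: 00010101 → 0, fb=1
8: 00101011 → 0, fb=0
9: 01010110 → 0, fb=1
10: 10101101 → 1, fb=1
11: 01011011 → 0, fb=0
12: 10110110 → 1, fb=1
13: 01101101 → 0, fb=0
14: 11011010 → 1, fb=1
15: 10110101 → 1, fb=1
16: 01101011 → 0, fb=0
17: 11010110 → 1, fb=0
18: 10101100 → 1, fb=1
19: 01011001 → 0, fb=0
20: 10110010 → 1, fb=1
21: 01100101 → 0, fb=1
22: 11001011 → 1, fb=0
23: 10010110 → 1, fb=0
24: 00101100 → 0, fb=0
25: 01011000 → 0, fb=0
26: 10110000 → 1, fb=1
27: 01100001 → 0, fb=1
28: 11000011 → 1, fb=1
29: 10000111 → 1, fb=1
30: 00001111 → 0, fb=1
31: 00011111 → 0, fb=0
32: 00111110 → 0, fb=1
33: 01111101 → 0, fb=1
34: 11111011 → 1, fb=0
35: 11110110 → 1, fb=1
36: 11101101 → 1, fb=1
37: 11011011 → 1, fb=1
38: 10110111 → 1, fb=1
39: 01101111 → 0, fb=0
40: 11011110 → 1, fb=1
41: 10111101 → 1, fb=0
42: 01111010 → 0, fb=1
43: 11110101 → 1, fb=1
44: 11101011 → 1, fb=1
45: 11010111 → 1, fb=0
46: 10101110 → 1, fb=1
47: 01011101 → 0, fb=0
48: 10111010 → 1, fb=0
49: 01110100 → 0, fb=0
50: 11101000 → 1, fb=1
51: 11010001 → 1, fb=0
52: 10100010 → 1, fb=0
53: 01000100 → 0, fb=0
54: 10001000 → 1, fb=0
55: 00010000 → 0, fb=1
56: 00100001 → 0, fb=1
57: 01000011 → 0, fb=0
58: 10000110 → 1, fb=1
59: 00001101 → 0, fb=1
60: 00011011 → 0, fb=0
61: 00110110 → 0, fb=0
62: 01101100 → 0, fb=0
63: 11011000 → 1, fb=1
64: 10110001 → 1, fb=1
65: 01100011 → 0, fb=1
66: 11000111 → 1, fb=1
67: 10001111 → 1, fb=0
68: 00011110 → 0, fb=0
69: 00111100 → 0, fb=1
70: 01111001 → 0, fb=1
71: 11110011 → 1, fb=1
72: 11100111 → 1, fb=0
73: 11001110 → 1, fb=0
74: 10011100 → 1, fb=1
75: 00111001 → 0, fb=1
76: 01110011 → 0, fb=0
77: 11100110 → 1, fb=0
78: 11001100 → 1, fb=0
79: 10011000 → 1, fb=1
80: 00110001 → 0, fb=0
81: 01100010 → 0, fb=1
82: 11000101 → 1, fb=1
83: 10001011 → 1, fb=0
84: 00010110 → 0, fb=1
85: 00101101 → 0, fb=0
86: 01011010 → 0, fb=0
87: 10110100 → 1, fb=1
88: 01101001 → 0, fb=0
89: 11010010 → 1, fb=0
90: 10100100 → 1, fb=0
91: 01001000 → 0, fb=1
92: 10010001 → 1, fb=0
93: 00100010 → 0, fb=1
94: 01000101 → 0, fb=0
95: 10001010 → 1, fb=0
96: 00010100 → 0, fb=1
97: 00101001 → 0, fb=0
98: 01010010 → 0, fb=1
99: 10100101 → 1, fb=0
100: 01001010 → 0, fb=1
101: 10010101 → 1, fb=0
102: 00101010 → 0, fb=0
103: 01010100 → 0, fb=1
104: 10101001 → 1, fb=1
105: 01010011 → 0, fb=1
106: 10100111 → 1, fb=0
107: 01001110 → 0, fb=1
108: 10011101 → 1, fb=1
109: 00111011 → 0, fb=1
110: 01110111 → 0, fb=0
111: 11101110 → 1, fb=1
112: 11011101 → 1, fb=1
113: 10111011 → 1, fb=0
114: 01110110 → 0, fb=0
115: 11101100 → 1, fb=1
116: 11011001 → 1, fb=1
117: 10110011 → 1, fb=1
118: 01100111 → 0, fb=1
119: 11001111 → 1, fb=0
120: 10011110 → 1, fb=1
121: 00111101 → 0, fb=1
122: 01111011 → 0, fb=1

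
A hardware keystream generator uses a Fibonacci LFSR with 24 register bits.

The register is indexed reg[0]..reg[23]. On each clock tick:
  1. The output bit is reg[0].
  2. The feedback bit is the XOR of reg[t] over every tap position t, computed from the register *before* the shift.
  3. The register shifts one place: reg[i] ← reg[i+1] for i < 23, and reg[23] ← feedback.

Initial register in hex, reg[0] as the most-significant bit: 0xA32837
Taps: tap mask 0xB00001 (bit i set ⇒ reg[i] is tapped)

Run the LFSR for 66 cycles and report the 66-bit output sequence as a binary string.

k : reg_k → out_k, fb_k
0: 101000110010100000110111 → 1, fb=1
1: 010001100101000001101111 → 0, fb=1
2: 100011001010000011011111 → 1, fb=0
3: 000110010100000110111110 → 0, fb=0
4: 001100101000001101111100 → 0, fb=0
5: 011001010000011011111000 → 0, fb=1
6: 110010100000110111110001 → 1, fb=0
7: 100101000001101111100010 → 1, fb=1
8: 001010000011011111000101 → 0, fb=0
9: 010100000110111110001010 → 0, fb=1
10: 101000001101111100010101 → 1, fb=1
11: 010000011011111000101011 → 0, fb=0
12: 100000110111110001010110 → 1, fb=0
13: 000001101111100010101100 → 0, fb=0
14: 000011011111000101011000 → 0, fb=1
15: 000110111110001010110001 → 0, fb=1
16: 001101111100010101100011 → 0, fb=1
17: 011011111000101011000111 → 0, fb=0
18: 110111110001010110001110 → 1, fb=1
19: 101111100010101100011101 → 1, fb=0
20: 011111000101011000111010 → 0, fb=1
21: 111110001010110001110101 → 1, fb=1
22: 111100010101100011101011 → 1, fb=1
23: 111000101011000111010111 → 1, fb=1
24: 110001010110001110101111 → 1, fb=0
25: 100010101100011101011110 → 1, fb=1
26: 000101011000111010111101 → 0, fb=1
27: 001010110001110101111011 → 0, fb=0
28: 010101100011101011110110 → 0, fb=1
29: 101011000111010111101101 → 1, fb=0
30: 010110001110101111011010 → 0, fb=1
31: 101100011101011110110101 → 1, fb=1
32: 011000111010111101101011 → 0, fb=0
33: 110001110101111011010110 → 1, fb=0
34: 100011101011110110101100 → 1, fb=1
35: 000111010111101101011001 → 0, fb=0
36: 001110101111011010110010 → 0, fb=0
37: 011101011110110101100100 → 0, fb=1
38: 111010111101101011001001 → 1, fb=1
39: 110101111011010110010011 → 1, fb=0
40: 101011110110101100100110 → 1, fb=0
41: 010111101101011001001100 → 0, fb=0
42: 101111011010110010011000 → 1, fb=0
43: 011110110101100100110000 → 0, fb=0
44: 111101101011001001100000 → 1, fb=1
45: 111011010110010011000001 → 1, fb=0
46: 110110101100100110000010 → 1, fb=1
47: 101101011001001100000101 → 1, fb=1
48: 011010110010011000001011 → 0, fb=0
49: 110101100100110000010110 → 1, fb=0
50: 101011001001100000101100 → 1, fb=1
51: 010110010011000001011001 → 0, fb=0
52: 101100100110000010110010 → 1, fb=1
53: 011001001100000101100101 → 0, fb=0
54: 110010011000001011001010 → 1, fb=0
55: 100100110000010110010100 → 1, fb=0
56: 001001100000101100101000 → 0, fb=1
57: 010011000001011001010001 → 0, fb=1
58: 100110000010110010100011 → 1, fb=0
59: 001100000101100101000110 → 0, fb=1
60: 011000001011001010001101 → 0, fb=1
61: 110000010110010100011011 → 1, fb=1
62: 100000101100101000110111 → 1, fb=1
63: 000001011001010001101111 → 0, fb=1
64: 000010110010100011011111 → 0, fb=1
65: 000101100101000110111111 → 0, fb=1

101000110010100000110111110001010110001110101111011010110010011000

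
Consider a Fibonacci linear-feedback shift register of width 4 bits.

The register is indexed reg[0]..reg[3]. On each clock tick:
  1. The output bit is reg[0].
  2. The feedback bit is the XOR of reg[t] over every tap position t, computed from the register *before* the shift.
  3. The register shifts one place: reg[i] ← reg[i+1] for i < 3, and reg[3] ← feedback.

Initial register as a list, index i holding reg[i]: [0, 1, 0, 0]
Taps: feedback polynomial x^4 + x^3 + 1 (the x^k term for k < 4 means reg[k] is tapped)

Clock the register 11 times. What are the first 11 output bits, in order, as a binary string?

01000111101

tick  register→output (feedback)
  0  0100→0 (0)
  1  1000→1 (1)
  2  0001→0 (1)
  3  0011→0 (1)
  4  0111→0 (1)
  5  1111→1 (0)
  6  1110→1 (1)
  7  1101→1 (0)
  8  1010→1 (1)
  9  0101→0 (1)
 10  1011→1 (0)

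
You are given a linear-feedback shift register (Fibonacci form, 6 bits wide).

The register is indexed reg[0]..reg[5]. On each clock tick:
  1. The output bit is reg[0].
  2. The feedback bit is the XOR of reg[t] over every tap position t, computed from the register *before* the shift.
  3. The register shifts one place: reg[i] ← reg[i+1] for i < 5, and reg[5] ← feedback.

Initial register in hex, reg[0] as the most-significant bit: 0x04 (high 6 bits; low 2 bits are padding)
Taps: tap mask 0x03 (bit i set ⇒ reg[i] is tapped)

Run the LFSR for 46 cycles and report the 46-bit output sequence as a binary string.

step | reg (before) | out | fb
   0 | 000001 | 0 | 0
   1 | 000010 | 0 | 0
   2 | 000100 | 0 | 0
   3 | 001000 | 0 | 0
   4 | 010000 | 0 | 1
   5 | 100001 | 1 | 1
   6 | 000011 | 0 | 0
   7 | 000110 | 0 | 0
   8 | 001100 | 0 | 0
   9 | 011000 | 0 | 1
  10 | 110001 | 1 | 0
  11 | 100010 | 1 | 1
  12 | 000101 | 0 | 0
  13 | 001010 | 0 | 0
  14 | 010100 | 0 | 1
  15 | 101001 | 1 | 1
  16 | 010011 | 0 | 1
  17 | 100111 | 1 | 1
  18 | 001111 | 0 | 0
  19 | 011110 | 0 | 1
  20 | 111101 | 1 | 0
  21 | 111010 | 1 | 0
  22 | 110100 | 1 | 0
  23 | 101000 | 1 | 1
  24 | 010001 | 0 | 1
  25 | 100011 | 1 | 1
  26 | 000111 | 0 | 0
  27 | 001110 | 0 | 0
  28 | 011100 | 0 | 1
  29 | 111001 | 1 | 0
  30 | 110010 | 1 | 0
  31 | 100100 | 1 | 1
  32 | 001001 | 0 | 0
  33 | 010010 | 0 | 1
  34 | 100101 | 1 | 1
  35 | 001011 | 0 | 0
  36 | 010110 | 0 | 1
  37 | 101101 | 1 | 1
  38 | 011011 | 0 | 1
  39 | 110111 | 1 | 0
  40 | 101110 | 1 | 1
  41 | 011101 | 0 | 1
  42 | 111011 | 1 | 0
  43 | 110110 | 1 | 0
  44 | 101100 | 1 | 1
  45 | 011001 | 0 | 1

0000010000110001010011110100011100100101101110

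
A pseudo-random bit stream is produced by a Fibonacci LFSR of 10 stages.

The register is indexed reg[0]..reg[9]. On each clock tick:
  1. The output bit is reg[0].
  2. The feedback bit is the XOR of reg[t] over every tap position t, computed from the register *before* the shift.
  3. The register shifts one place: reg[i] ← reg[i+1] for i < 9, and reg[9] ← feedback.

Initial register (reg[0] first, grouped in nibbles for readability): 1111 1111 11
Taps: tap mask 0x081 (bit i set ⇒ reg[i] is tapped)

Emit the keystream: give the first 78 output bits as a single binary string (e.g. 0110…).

111111111100011100010011101100101011101111010100011110100101010000010111111110

step | reg (before) | out | fb
   0 | 1111111111 | 1 | 0
   1 | 1111111110 | 1 | 0
   2 | 1111111100 | 1 | 0
   3 | 1111111000 | 1 | 1
   4 | 1111110001 | 1 | 1
   5 | 1111100011 | 1 | 1
   6 | 1111000111 | 1 | 0
   7 | 1110001110 | 1 | 0
   8 | 1100011100 | 1 | 0
   9 | 1000111000 | 1 | 1
  10 | 0001110001 | 0 | 0
  11 | 0011100010 | 0 | 0
  12 | 0111000100 | 0 | 1
  13 | 1110001001 | 1 | 1
  14 | 1100010011 | 1 | 1
  15 | 1000100111 | 1 | 0
  16 | 0001001110 | 0 | 1
  17 | 0010011101 | 0 | 1
  18 | 0100111011 | 0 | 0
  19 | 1001110110 | 1 | 0
  20 | 0011101100 | 0 | 1
  21 | 0111011001 | 0 | 0
  22 | 1110110010 | 1 | 1
  23 | 1101100101 | 1 | 0
  24 | 1011001010 | 1 | 1
  25 | 0110010101 | 0 | 1
  26 | 1100101011 | 1 | 1
  27 | 1001010111 | 1 | 0
  28 | 0010101110 | 0 | 1
  29 | 0101011101 | 0 | 1
  30 | 1010111011 | 1 | 1
  31 | 0101110111 | 0 | 1
  32 | 1011101111 | 1 | 0
  33 | 0111011110 | 0 | 1
  34 | 1110111101 | 1 | 0
  35 | 1101111010 | 1 | 1
  36 | 1011110101 | 1 | 0
  37 | 0111101010 | 0 | 0
  38 | 1111010100 | 1 | 0
  39 | 1110101000 | 1 | 1
  40 | 1101010001 | 1 | 1
  41 | 1010100011 | 1 | 1
  42 | 0101000111 | 0 | 1
  43 | 1010001111 | 1 | 0
  44 | 0100011110 | 0 | 1
  45 | 1000111101 | 1 | 0
  46 | 0001111010 | 0 | 0
  47 | 0011110100 | 0 | 1
  48 | 0111101001 | 0 | 0
  49 | 1111010010 | 1 | 1
  50 | 1110100101 | 1 | 0
  51 | 1101001010 | 1 | 1
  52 | 1010010101 | 1 | 0
  53 | 0100101010 | 0 | 0
  54 | 1001010100 | 1 | 0
  55 | 0010101000 | 0 | 0
  56 | 0101010000 | 0 | 0
  57 | 1010100000 | 1 | 1
  58 | 0101000001 | 0 | 0
  59 | 1010000010 | 1 | 1
  60 | 0100000101 | 0 | 1
  61 | 1000001011 | 1 | 1
  62 | 0000010111 | 0 | 1
  63 | 0000101111 | 0 | 1
  64 | 0001011111 | 0 | 1
  65 | 0010111111 | 0 | 1
  66 | 0101111111 | 0 | 1
  67 | 1011111111 | 1 | 0
  68 | 0111111110 | 0 | 1
  69 | 1111111101 | 1 | 0
  70 | 1111111010 | 1 | 1
  71 | 1111110101 | 1 | 0
  72 | 1111101010 | 1 | 1
  73 | 1111010101 | 1 | 0
  74 | 1110101010 | 1 | 1
  75 | 1101010101 | 1 | 0
  76 | 1010101010 | 1 | 1
  77 | 0101010101 | 0 | 1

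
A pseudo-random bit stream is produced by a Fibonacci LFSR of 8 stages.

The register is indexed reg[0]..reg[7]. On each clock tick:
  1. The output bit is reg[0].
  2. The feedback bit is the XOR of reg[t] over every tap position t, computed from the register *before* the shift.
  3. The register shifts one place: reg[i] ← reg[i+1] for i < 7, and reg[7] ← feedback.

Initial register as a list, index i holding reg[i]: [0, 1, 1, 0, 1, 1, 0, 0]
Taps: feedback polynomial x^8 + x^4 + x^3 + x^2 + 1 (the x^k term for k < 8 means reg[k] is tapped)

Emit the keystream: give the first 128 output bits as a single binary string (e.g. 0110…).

01101100011110011100110001011010010001010010101001110111011001111011111101001100110101000110000011101010101111100101000010011111

tick  register→output (feedback)
  0  01101100→0 (0)
  1  11011000→1 (1)
  2  10110001→1 (1)
  3  01100011→0 (1)
  4  11000111→1 (1)
  5  10001111→1 (0)
  6  00011110→0 (0)
  7  00111100→0 (1)
  8  01111001→0 (1)
  9  11110011→1 (1)
 10  11100111→1 (0)
 11  11001110→1 (0)
 12  10011100→1 (1)
 13  00111001→0 (1)
 14  01110011→0 (0)
 15  11100110→1 (0)
 16  11001100→1 (0)
 17  10011000→1 (1)
 18  00110001→0 (0)
 19  01100010→0 (1)
 20  11000101→1 (1)
 21  10001011→1 (0)
 22  00010110→0 (1)
 23  00101101→0 (0)
 24  01011010→0 (0)
 25  10110100→1 (1)
 26  01101001→0 (0)
 27  11010010→1 (0)
 28  10100100→1 (0)
 29  01001000→0 (1)
 30  10010001→1 (0)
 31  00100010→0 (1)
 32  01000101→0 (0)
 33  10001010→1 (0)
 34  00010100→0 (1)
 35  00101001→0 (0)
 36  01010010→0 (1)
 37  10100101→1 (0)
 38  01001010→0 (1)
 39  10010101→1 (0)
 40  00101010→0 (0)
 41  01010100→0 (1)
 42  10101001→1 (1)
 43  01010011→0 (1)
 44  10100111→1 (0)
 45  01001110→0 (1)
 46  10011101→1 (1)
 47  00111011→0 (1)
 48  01110111→0 (0)
 49  11101110→1 (1)
 50  11011101→1 (1)
 51  10111011→1 (0)
 52  01110110→0 (0)
 53  11101100→1 (1)
 54  11011001→1 (1)
 55  10110011→1 (1)
 56  01100111→0 (1)
 57  11001111→1 (0)
 58  10011110→1 (1)
 59  00111101→0 (1)
 60  01111011→0 (1)
 61  11110111→1 (1)
 62  11101111→1 (1)
 63  11011111→1 (1)
 64  10111111→1 (0)
 65  01111110→0 (1)
 66  11111101→1 (0)
 67  11111010→1 (0)
 68  11110100→1 (1)
 69  11101001→1 (1)
 70  11010011→1 (0)
 71  10100110→1 (0)
 72  01001100→0 (1)
 73  10011001→1 (1)
 74  00110011→0 (0)
 75  01100110→0 (1)
 76  11001101→1 (0)
 77  10011010→1 (1)
 78  00110101→0 (0)
 79  01101010→0 (0)
 80  11010100→1 (0)
 81  10101000→1 (1)
 82  01010001→0 (1)
 83  10100011→1 (0)
 84  01000110→0 (0)
 85  10001100→1 (0)
 86  00011000→0 (0)
 87  00110000→0 (0)
 88  01100000→0 (1)
 89  11000001→1 (1)
 90  10000011→1 (1)
 91  00000111→0 (0)
 92  00001110→0 (1)
 93  00011101→0 (0)
 94  00111010→0 (1)
 95  01110101→0 (0)
 96  11101010→1 (1)
 97  11010101→1 (0)
 98  10101010→1 (1)
 99  01010101→0 (1)
100  10101011→1 (1)
101  01010111→0 (1)
102  10101111→1 (1)
103  01011111→0 (0)
104  10111110→1 (0)
105  01111100→0 (1)
106  11111001→1 (0)
107  11110010→1 (1)
108  11100101→1 (0)
109  11001010→1 (0)
110  10010100→1 (0)
111  00101000→0 (0)
112  01010000→0 (1)
113  10100001→1 (0)
114  01000010→0 (0)
115  10000100→1 (1)
116  00001001→0 (1)
117  00010011→0 (1)
118  00100111→0 (1)
119  01001111→0 (1)
120  10011111→1 (1)
121  00111111→0 (1)
122  01111111→0 (1)
123  11111111→1 (0)
124  11111110→1 (0)
125  11111100→1 (0)
126  11111000→1 (0)
127  11110000→1 (1)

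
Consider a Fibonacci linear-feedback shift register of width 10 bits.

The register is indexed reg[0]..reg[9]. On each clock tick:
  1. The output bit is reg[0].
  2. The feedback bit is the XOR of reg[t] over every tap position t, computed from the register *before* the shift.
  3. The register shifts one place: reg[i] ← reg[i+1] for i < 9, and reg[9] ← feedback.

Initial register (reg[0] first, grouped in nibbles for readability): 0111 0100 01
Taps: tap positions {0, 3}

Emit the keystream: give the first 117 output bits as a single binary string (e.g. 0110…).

011101000111010111110110100100001000010100101011000111001111111011000010001101001110010011110000110111011000110001111

k : reg_k → out_k, fb_k
0: 0111010001 → 0, fb=1
1: 1110100011 → 1, fb=1
2: 1101000111 → 1, fb=0
3: 1010001110 → 1, fb=1
4: 0100011101 → 0, fb=0
5: 1000111010 → 1, fb=1
6: 0001110101 → 0, fb=1
7: 0011101011 → 0, fb=1
8: 0111010111 → 0, fb=1
9: 1110101111 → 1, fb=1
10: 1101011111 → 1, fb=0
11: 1010111110 → 1, fb=1
12: 0101111101 → 0, fb=1
13: 1011111011 → 1, fb=0
14: 0111110110 → 0, fb=1
15: 1111101101 → 1, fb=0
16: 1111011010 → 1, fb=0
17: 1110110100 → 1, fb=1
18: 1101101001 → 1, fb=0
19: 1011010010 → 1, fb=0
20: 0110100100 → 0, fb=0
21: 1101001000 → 1, fb=0
22: 1010010000 → 1, fb=1
23: 0100100001 → 0, fb=0
24: 1001000010 → 1, fb=0
25: 0010000100 → 0, fb=0
26: 0100001000 → 0, fb=0
27: 1000010000 → 1, fb=1
28: 0000100001 → 0, fb=0
29: 0001000010 → 0, fb=1
30: 0010000101 → 0, fb=0
31: 0100001010 → 0, fb=0
32: 1000010100 → 1, fb=1
33: 0000101001 → 0, fb=0
34: 0001010010 → 0, fb=1
35: 0010100101 → 0, fb=0
36: 0101001010 → 0, fb=1
37: 1010010101 → 1, fb=1
38: 0100101011 → 0, fb=0
39: 1001010110 → 1, fb=0
40: 0010101100 → 0, fb=0
41: 0101011000 → 0, fb=1
42: 1010110001 → 1, fb=1
43: 0101100011 → 0, fb=1
44: 1011000111 → 1, fb=0
45: 0110001110 → 0, fb=0
46: 1100011100 → 1, fb=1
47: 1000111001 → 1, fb=1
48: 0001110011 → 0, fb=1
49: 0011100111 → 0, fb=1
50: 0111001111 → 0, fb=1
51: 1110011111 → 1, fb=1
52: 1100111111 → 1, fb=1
53: 1001111111 → 1, fb=0
54: 0011111110 → 0, fb=1
55: 0111111101 → 0, fb=1
56: 1111111011 → 1, fb=0
57: 1111110110 → 1, fb=0
58: 1111101100 → 1, fb=0
59: 1111011000 → 1, fb=0
60: 1110110000 → 1, fb=1
61: 1101100001 → 1, fb=0
62: 1011000010 → 1, fb=0
63: 0110000100 → 0, fb=0
64: 1100001000 → 1, fb=1
65: 1000010001 → 1, fb=1
66: 0000100011 → 0, fb=0
67: 0001000110 → 0, fb=1
68: 0010001101 → 0, fb=0
69: 0100011010 → 0, fb=0
70: 1000110100 → 1, fb=1
71: 0001101001 → 0, fb=1
72: 0011010011 → 0, fb=1
73: 0110100111 → 0, fb=0
74: 1101001110 → 1, fb=0
75: 1010011100 → 1, fb=1
76: 0100111001 → 0, fb=0
77: 1001110010 → 1, fb=0
78: 0011100100 → 0, fb=1
79: 0111001001 → 0, fb=1
80: 1110010011 → 1, fb=1
81: 1100100111 → 1, fb=1
82: 1001001111 → 1, fb=0
83: 0010011110 → 0, fb=0
84: 0100111100 → 0, fb=0
85: 1001111000 → 1, fb=0
86: 0011110000 → 0, fb=1
87: 0111100001 → 0, fb=1
88: 1111000011 → 1, fb=0
89: 1110000110 → 1, fb=1
90: 1100001101 → 1, fb=1
91: 1000011011 → 1, fb=1
92: 0000110111 → 0, fb=0
93: 0001101110 → 0, fb=1
94: 0011011101 → 0, fb=1
95: 0110111011 → 0, fb=0
96: 1101110110 → 1, fb=0
97: 1011101100 → 1, fb=0
98: 0111011000 → 0, fb=1
99: 1110110001 → 1, fb=1
100: 1101100011 → 1, fb=0
101: 1011000110 → 1, fb=0
102: 0110001100 → 0, fb=0
103: 1100011000 → 1, fb=1
104: 1000110001 → 1, fb=1
105: 0001100011 → 0, fb=1
106: 0011000111 → 0, fb=1
107: 0110001111 → 0, fb=0
108: 1100011110 → 1, fb=1
109: 1000111101 → 1, fb=1
110: 0001111011 → 0, fb=1
111: 0011110111 → 0, fb=1
112: 0111101111 → 0, fb=1
113: 1111011111 → 1, fb=0
114: 1110111110 → 1, fb=1
115: 1101111101 → 1, fb=0
116: 1011111010 → 1, fb=0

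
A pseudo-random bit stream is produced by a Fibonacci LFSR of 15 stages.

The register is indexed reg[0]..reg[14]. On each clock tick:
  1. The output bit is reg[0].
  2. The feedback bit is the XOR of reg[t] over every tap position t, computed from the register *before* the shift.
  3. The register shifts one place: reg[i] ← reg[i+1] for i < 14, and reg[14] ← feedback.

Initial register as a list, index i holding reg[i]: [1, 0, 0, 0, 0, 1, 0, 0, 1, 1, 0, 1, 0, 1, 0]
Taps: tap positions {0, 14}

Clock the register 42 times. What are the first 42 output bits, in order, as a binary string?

100001001101010111110001001100101011110001

step | reg (before) | out | fb
   0 | 100001001101010 | 1 | 1
   1 | 000010011010101 | 0 | 1
   2 | 000100110101011 | 0 | 1
   3 | 001001101010111 | 0 | 1
   4 | 010011010101111 | 0 | 1
   5 | 100110101011111 | 1 | 0
   6 | 001101010111110 | 0 | 0
   7 | 011010101111100 | 0 | 0
   8 | 110101011111000 | 1 | 1
   9 | 101010111110001 | 1 | 0
  10 | 010101111100010 | 0 | 0
  11 | 101011111000100 | 1 | 1
  12 | 010111110001001 | 0 | 1
  13 | 101111100010011 | 1 | 0
  14 | 011111000100110 | 0 | 0
  15 | 111110001001100 | 1 | 1
  16 | 111100010011001 | 1 | 0
  17 | 111000100110010 | 1 | 1
  18 | 110001001100101 | 1 | 0
  19 | 100010011001010 | 1 | 1
  20 | 000100110010101 | 0 | 1
  21 | 001001100101011 | 0 | 1
  22 | 010011001010111 | 0 | 1
  23 | 100110010101111 | 1 | 0
  24 | 001100101011110 | 0 | 0
  25 | 011001010111100 | 0 | 0
  26 | 110010101111000 | 1 | 1
  27 | 100101011110001 | 1 | 0
  28 | 001010111100010 | 0 | 0
  29 | 010101111000100 | 0 | 0
  30 | 101011110001000 | 1 | 1
  31 | 010111100010001 | 0 | 1
  32 | 101111000100011 | 1 | 0
  33 | 011110001000110 | 0 | 0
  34 | 111100010001100 | 1 | 1
  35 | 111000100011001 | 1 | 0
  36 | 110001000110010 | 1 | 1
  37 | 100010001100101 | 1 | 0
  38 | 000100011001010 | 0 | 0
  39 | 001000110010100 | 0 | 0
  40 | 010001100101000 | 0 | 0
  41 | 100011001010000 | 1 | 1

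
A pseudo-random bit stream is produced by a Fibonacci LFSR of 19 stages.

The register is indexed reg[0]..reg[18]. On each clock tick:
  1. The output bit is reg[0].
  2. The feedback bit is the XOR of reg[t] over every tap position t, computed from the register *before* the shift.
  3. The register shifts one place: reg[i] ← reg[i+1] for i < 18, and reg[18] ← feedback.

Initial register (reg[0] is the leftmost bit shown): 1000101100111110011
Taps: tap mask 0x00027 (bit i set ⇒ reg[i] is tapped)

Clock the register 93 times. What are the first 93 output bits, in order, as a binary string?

k : reg_k → out_k, fb_k
0: 1000101100111110011 → 1, fb=1
1: 0001011001111100111 → 0, fb=1
2: 0010110011111001111 → 0, fb=0
3: 0101100111110011110 → 0, fb=1
4: 1011001111100111101 → 1, fb=0
5: 0110011111001111010 → 0, fb=1
6: 1100111110011110101 → 1, fb=1
7: 1001111100111101011 → 1, fb=0
8: 0011111001111010110 → 0, fb=0
9: 0111110011110101100 → 0, fb=1
10: 1111100111101011001 → 1, fb=1
11: 1111001111010110011 → 1, fb=1
12: 1110011110101100111 → 1, fb=0
13: 1100111101011001110 → 1, fb=1
14: 1001111010110011101 → 1, fb=0
15: 0011110101100111010 → 0, fb=0
16: 0111101011001110100 → 0, fb=0
17: 1111010110011101000 → 1, fb=0
18: 1110101100111010000 → 1, fb=1
19: 1101011001110100001 → 1, fb=1
20: 1010110011101000011 → 1, fb=1
21: 0101100111010000111 → 0, fb=1
22: 1011001110100001111 → 1, fb=0
23: 0110011101000011110 → 0, fb=1
24: 1100111010000111101 → 1, fb=1
25: 1001110100001111011 → 1, fb=0
26: 0011101000011110110 → 0, fb=1
27: 0111010000111101101 → 0, fb=1
28: 1110100001111011011 → 1, fb=1
29: 1101000011110110111 → 1, fb=0
30: 1010000111101101110 → 1, fb=0
31: 0100001111011011100 → 0, fb=1
32: 1000011110110111001 → 1, fb=0
33: 0000111101101110010 → 0, fb=1
34: 0001111011011100101 → 0, fb=1
35: 0011110110111001011 → 0, fb=0
36: 0111101101110010110 → 0, fb=0
37: 1111011011100101100 → 1, fb=0
38: 1110110111001011000 → 1, fb=0
39: 1101101110010110000 → 1, fb=0
40: 1011011100101100000 → 1, fb=1
41: 0110111001011000001 → 0, fb=1
42: 1101110010110000011 → 1, fb=1
43: 1011100101100000111 → 1, fb=0
44: 0111001011000001110 → 0, fb=0
45: 1110010110000011100 → 1, fb=0
46: 1100101100000111000 → 1, fb=0
47: 1001011000001110000 → 1, fb=0
48: 0010110000011100000 → 0, fb=0
49: 0101100000111000000 → 0, fb=1
50: 1011000001110000001 → 1, fb=0
51: 0110000011100000010 → 0, fb=0
52: 1100000111000000100 → 1, fb=0
53: 1000001110000001000 → 1, fb=1
54: 0000011100000010001 → 0, fb=1
55: 0000111000000100011 → 0, fb=1
56: 0001110000001000111 → 0, fb=1
57: 0011100000010001111 → 0, fb=1
58: 0111000000100011111 → 0, fb=0
59: 1110000001000111110 → 1, fb=1
60: 1100000010001111101 → 1, fb=0
61: 1000000100011111010 → 1, fb=1
62: 0000001000111110101 → 0, fb=0
63: 0000010001111101010 → 0, fb=1
64: 0000100011111010101 → 0, fb=0
65: 0001000111110101010 → 0, fb=0
66: 0010001111101010100 → 0, fb=1
67: 0100011111010101001 → 0, fb=0
68: 1000111110101010010 → 1, fb=0
69: 0001111101010100100 → 0, fb=1
70: 0011111010101001001 → 0, fb=0
71: 0111110101010010010 → 0, fb=1
72: 1111101010100100101 → 1, fb=1
73: 1111010101001001011 → 1, fb=0
74: 1110101010010010110 → 1, fb=1
75: 1101010100100101101 → 1, fb=1
76: 1010101001001011011 → 1, fb=0
77: 0101010010010110110 → 0, fb=0
78: 1010100100101101100 → 1, fb=0
79: 0101001001011011000 → 0, fb=1
80: 1010010010110110001 → 1, fb=1
81: 0100100101101100011 → 0, fb=1
82: 1001001011011000111 → 1, fb=1
83: 0010010110110001111 → 0, fb=0
84: 0100101101100011110 → 0, fb=1
85: 1001011011000111101 → 1, fb=0
86: 0010110110001111010 → 0, fb=0
87: 0101101100011110100 → 0, fb=1
88: 1011011000111101001 → 1, fb=1
89: 0110110001111010011 → 0, fb=1
90: 1101100011110100111 → 1, fb=0
91: 1011000111101001110 → 1, fb=0
92: 0110001111010011100 → 0, fb=0

100010110011111001111010110011101000011110110111001011000001110000001000111110101010010010110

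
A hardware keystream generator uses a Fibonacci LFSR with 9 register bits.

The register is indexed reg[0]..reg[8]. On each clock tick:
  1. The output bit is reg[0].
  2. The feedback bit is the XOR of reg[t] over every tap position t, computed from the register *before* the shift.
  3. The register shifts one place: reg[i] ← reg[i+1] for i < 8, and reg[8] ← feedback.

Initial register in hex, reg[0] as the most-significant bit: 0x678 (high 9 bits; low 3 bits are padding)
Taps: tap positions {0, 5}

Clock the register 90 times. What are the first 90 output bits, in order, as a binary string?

k : reg_k → out_k, fb_k
0: 011001111 → 0, fb=1
1: 110011111 → 1, fb=0
2: 100111110 → 1, fb=0
3: 001111100 → 0, fb=1
4: 011111001 → 0, fb=1
5: 111110011 → 1, fb=1
6: 111100111 → 1, fb=1
7: 111001111 → 1, fb=0
8: 110011110 → 1, fb=0
9: 100111100 → 1, fb=0
10: 001111000 → 0, fb=1
11: 011110001 → 0, fb=0
12: 111100010 → 1, fb=1
13: 111000101 → 1, fb=1
14: 110001011 → 1, fb=0
15: 100010110 → 1, fb=1
16: 000101101 → 0, fb=1
17: 001011011 → 0, fb=1
18: 010110111 → 0, fb=0
19: 101101110 → 1, fb=0
20: 011011100 → 0, fb=1
21: 110111001 → 1, fb=0
22: 101110010 → 1, fb=1
23: 011100101 → 0, fb=0
24: 111001010 → 1, fb=0
25: 110010100 → 1, fb=1
26: 100101001 → 1, fb=0
27: 001010010 → 0, fb=0
28: 010100100 → 0, fb=0
29: 101001000 → 1, fb=0
30: 010010000 → 0, fb=0
31: 100100000 → 1, fb=1
32: 001000001 → 0, fb=0
33: 010000010 → 0, fb=0
34: 100000100 → 1, fb=1
35: 000001001 → 0, fb=1
36: 000010011 → 0, fb=0
37: 000100110 → 0, fb=0
38: 001001100 → 0, fb=1
39: 010011001 → 0, fb=1
40: 100110011 → 1, fb=1
41: 001100111 → 0, fb=0
42: 011001110 → 0, fb=1
43: 110011101 → 1, fb=0
44: 100111010 → 1, fb=0
45: 001110100 → 0, fb=0
46: 011101000 → 0, fb=1
47: 111010001 → 1, fb=1
48: 110100011 → 1, fb=1
49: 101000111 → 1, fb=1
50: 010001111 → 0, fb=1
51: 100011111 → 1, fb=0
52: 000111110 → 0, fb=1
53: 001111101 → 0, fb=1
54: 011111011 → 0, fb=1
55: 111110111 → 1, fb=1
56: 111101111 → 1, fb=0
57: 111011110 → 1, fb=0
58: 110111100 → 1, fb=0
59: 101111000 → 1, fb=0
60: 011110000 → 0, fb=0
61: 111100000 → 1, fb=1
62: 111000001 → 1, fb=1
63: 110000011 → 1, fb=1
64: 100000111 → 1, fb=1
65: 000001111 → 0, fb=1
66: 000011111 → 0, fb=1
67: 000111111 → 0, fb=1
68: 001111111 → 0, fb=1
69: 011111111 → 0, fb=1
70: 111111111 → 1, fb=0
71: 111111110 → 1, fb=0
72: 111111100 → 1, fb=0
73: 111111000 → 1, fb=0
74: 111110000 → 1, fb=1
75: 111100001 → 1, fb=1
76: 111000011 → 1, fb=1
77: 110000111 → 1, fb=1
78: 100001111 → 1, fb=0
79: 000011110 → 0, fb=1
80: 000111101 → 0, fb=1
81: 001111011 → 0, fb=1
82: 011110111 → 0, fb=0
83: 111101110 → 1, fb=0
84: 111011100 → 1, fb=0
85: 110111000 → 1, fb=0
86: 101110000 → 1, fb=1
87: 011100001 → 0, fb=0
88: 111000010 → 1, fb=1
89: 110000101 → 1, fb=1

011001111100111100010110111001010010000010011001110100011111011110000011111111100001111011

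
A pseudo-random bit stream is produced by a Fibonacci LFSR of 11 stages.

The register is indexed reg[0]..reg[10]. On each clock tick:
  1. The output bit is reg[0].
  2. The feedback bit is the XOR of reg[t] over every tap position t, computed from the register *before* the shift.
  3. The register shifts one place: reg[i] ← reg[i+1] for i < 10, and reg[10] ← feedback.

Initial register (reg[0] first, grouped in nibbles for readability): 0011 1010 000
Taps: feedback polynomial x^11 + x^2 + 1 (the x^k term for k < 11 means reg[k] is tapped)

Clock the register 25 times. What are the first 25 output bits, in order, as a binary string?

tick  register→output (feedback)
  0  00111010000→0 (1)
  1  01110100001→0 (1)
  2  11101000011→1 (0)
  3  11010000110→1 (1)
  4  10100001101→1 (0)
  5  01000011010→0 (0)
  6  10000110100→1 (1)
  7  00001101001→0 (0)
  8  00011010010→0 (0)
  9  00110100100→0 (1)
 10  01101001001→0 (1)
 11  11010010011→1 (1)
 12  10100100111→1 (0)
 13  01001001110→0 (0)
 14  10010011100→1 (1)
 15  00100111001→0 (1)
 16  01001110011→0 (0)
 17  10011100110→1 (1)
 18  00111001101→0 (1)
 19  01110011011→0 (1)
 20  11100110111→1 (0)
 21  11001101110→1 (1)
 22  10011011101→1 (1)
 23  00110111011→0 (1)
 24  01101110111→0 (1)

0011101000011010010011100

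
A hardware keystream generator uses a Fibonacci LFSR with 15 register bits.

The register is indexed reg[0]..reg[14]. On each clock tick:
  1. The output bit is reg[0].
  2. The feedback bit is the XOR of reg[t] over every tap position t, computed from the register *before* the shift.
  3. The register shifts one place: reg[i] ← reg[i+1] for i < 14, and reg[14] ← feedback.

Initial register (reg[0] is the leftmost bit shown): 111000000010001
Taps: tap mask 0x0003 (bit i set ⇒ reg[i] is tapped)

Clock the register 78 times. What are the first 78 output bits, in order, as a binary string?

111000000010001001000000110011011000001010101101000011111110111000100000011001

tick  register→output (feedback)
  0  111000000010001→1 (0)
  1  110000000100010→1 (0)
  2  100000001000100→1 (1)
  3  000000010001001→0 (0)
  4  000000100010010→0 (0)
  5  000001000100100→0 (0)
  6  000010001001000→0 (0)
  7  000100010010000→0 (0)
  8  001000100100000→0 (0)
  9  010001001000000→0 (1)
 10  100010010000001→1 (1)
 11  000100100000011→0 (0)
 12  001001000000110→0 (0)
 13  010010000001100→0 (1)
 14  100100000011001→1 (1)
 15  001000000110011→0 (0)
 16  010000001100110→0 (1)
 17  100000011001101→1 (1)
 18  000000110011011→0 (0)
 19  000001100110110→0 (0)
 20  000011001101100→0 (0)
 21  000110011011000→0 (0)
 22  001100110110000→0 (0)
 23  011001101100000→0 (1)
 24  110011011000001→1 (0)
 25  100110110000010→1 (1)
 26  001101100000101→0 (0)
 27  011011000001010→0 (1)
 28  110110000010101→1 (0)
 29  101100000101010→1 (1)
 30  011000001010101→0 (1)
 31  110000010101011→1 (0)
 32  100000101010110→1 (1)
 33  000001010101101→0 (0)
 34  000010101011010→0 (0)
 35  000101010110100→0 (0)
 36  001010101101000→0 (0)
 37  010101011010000→0 (1)
 38  101010110100001→1 (1)
 39  010101101000011→0 (1)
 40  101011010000111→1 (1)
 41  010110100001111→0 (1)
 42  101101000011111→1 (1)
 43  011010000111111→0 (1)
 44  110100001111111→1 (0)
 45  101000011111110→1 (1)
 46  010000111111101→0 (1)
 47  100001111111011→1 (1)
 48  000011111110111→0 (0)
 49  000111111101110→0 (0)
 50  001111111011100→0 (0)
 51  011111110111000→0 (1)
 52  111111101110001→1 (0)
 53  111111011100010→1 (0)
 54  111110111000100→1 (0)
 55  111101110001000→1 (0)
 56  111011100010000→1 (0)
 57  110111000100000→1 (0)
 58  101110001000000→1 (1)
 59  011100010000001→0 (1)
 60  111000100000011→1 (0)
 61  110001000000110→1 (0)
 62  100010000001100→1 (1)
 63  000100000011001→0 (0)
 64  001000000110010→0 (0)
 65  010000001100100→0 (1)
 66  100000011001001→1 (1)
 67  000000110010011→0 (0)
 68  000001100100110→0 (0)
 69  000011001001100→0 (0)
 70  000110010011000→0 (0)
 71  001100100110000→0 (0)
 72  011001001100000→0 (1)
 73  110010011000001→1 (0)
 74  100100110000010→1 (1)
 75  001001100000101→0 (0)
 76  010011000001010→0 (1)
 77  100110000010101→1 (1)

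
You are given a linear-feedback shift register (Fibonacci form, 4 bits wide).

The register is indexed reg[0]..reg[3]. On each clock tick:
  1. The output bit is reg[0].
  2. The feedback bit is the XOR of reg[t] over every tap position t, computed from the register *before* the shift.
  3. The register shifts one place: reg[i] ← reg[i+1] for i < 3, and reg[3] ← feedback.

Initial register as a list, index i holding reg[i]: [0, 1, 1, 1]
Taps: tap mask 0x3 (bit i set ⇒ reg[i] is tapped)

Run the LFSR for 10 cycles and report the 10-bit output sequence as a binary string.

0111100010

tick  register→output (feedback)
  0  0111→0 (1)
  1  1111→1 (0)
  2  1110→1 (0)
  3  1100→1 (0)
  4  1000→1 (1)
  5  0001→0 (0)
  6  0010→0 (0)
  7  0100→0 (1)
  8  1001→1 (1)
  9  0011→0 (0)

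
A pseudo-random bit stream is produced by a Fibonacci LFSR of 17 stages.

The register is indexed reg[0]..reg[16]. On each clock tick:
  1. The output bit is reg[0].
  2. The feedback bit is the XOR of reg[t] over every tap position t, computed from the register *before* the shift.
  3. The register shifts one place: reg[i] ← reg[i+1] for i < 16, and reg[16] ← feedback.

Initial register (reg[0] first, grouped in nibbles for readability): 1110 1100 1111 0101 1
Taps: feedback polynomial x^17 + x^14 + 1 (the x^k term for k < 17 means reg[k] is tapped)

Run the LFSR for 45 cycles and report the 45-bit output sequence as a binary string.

111011001111010111001111100010111001010101101

tick  register→output (feedback)
  0  11101100111101011→1 (1)
  1  11011001111010111→1 (0)
  2  10110011110101110→1 (0)
  3  01100111101011100→0 (1)
  4  11001111010111001→1 (1)
  5  10011110101110011→1 (1)
  6  00111101011100111→0 (1)
  7  01111010111001111→0 (1)
  8  11110101110011111→1 (0)
  9  11101011100111110→1 (0)
 10  11010111001111100→1 (0)
 11  10101110011111000→1 (1)
 12  01011100111110001→0 (0)
 13  10111001111100010→1 (1)
 14  01110011111000101→0 (1)
 15  11100111110001011→1 (1)
 16  11001111100010111→1 (0)
 17  10011111000101110→1 (0)
 18  00111110001011100→0 (1)
 19  01111100010111001→0 (0)
 20  11111000101110010→1 (1)
 21  11110001011100101→1 (0)
 22  11100010111001010→1 (1)
 23  11000101110010101→1 (0)
 24  10001011100101010→1 (1)
 25  00010111001010101→0 (1)
 26  00101110010101011→0 (0)
 27  01011100101010110→0 (1)
 28  10111001010101101→1 (0)
 29  01110010101011010→0 (0)
 30  11100101010110100→1 (0)
 31  11001010101101000→1 (1)
 32  10010101011010001→1 (1)
 33  00101010110100011→0 (0)
 34  01010101101000110→0 (1)
 35  10101011010001101→1 (0)
 36  01010110100011010→0 (0)
 37  10101101000110100→1 (0)
 38  01011010001101000→0 (0)
 39  10110100011010000→1 (1)
 40  01101000110100001→0 (0)
 41  11010001101000010→1 (1)
 42  10100011010000101→1 (0)
 43  01000110100001010→0 (0)
 44  10001101000010100→1 (0)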